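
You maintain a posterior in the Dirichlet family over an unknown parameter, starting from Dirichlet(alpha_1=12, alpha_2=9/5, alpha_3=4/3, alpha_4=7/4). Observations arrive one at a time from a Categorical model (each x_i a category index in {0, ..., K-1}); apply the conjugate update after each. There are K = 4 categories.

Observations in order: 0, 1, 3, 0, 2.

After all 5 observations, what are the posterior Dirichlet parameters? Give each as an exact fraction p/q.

obs 1: x=0 → posterior Dirichlet(13, 9/5, 4/3, 7/4)
obs 2: x=1 → posterior Dirichlet(13, 14/5, 4/3, 7/4)
obs 3: x=3 → posterior Dirichlet(13, 14/5, 4/3, 11/4)
obs 4: x=0 → posterior Dirichlet(14, 14/5, 4/3, 11/4)
obs 5: x=2 → posterior Dirichlet(14, 14/5, 7/3, 11/4)

alpha_1=14, alpha_2=14/5, alpha_3=7/3, alpha_4=11/4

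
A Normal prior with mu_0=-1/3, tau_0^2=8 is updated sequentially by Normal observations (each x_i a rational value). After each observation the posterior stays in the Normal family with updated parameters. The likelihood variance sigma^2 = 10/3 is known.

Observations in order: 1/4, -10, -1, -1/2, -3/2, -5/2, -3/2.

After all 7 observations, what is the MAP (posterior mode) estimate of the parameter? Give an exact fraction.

-608/267

obs 1: x=1/4 → posterior Normal(4/51, 40/17)
obs 2: x=-10 → posterior Normal(-356/87, 40/29)
obs 3: x=-1 → posterior Normal(-392/123, 40/41)
obs 4: x=-1/2 → posterior Normal(-410/159, 40/53)
obs 5: x=-3/2 → posterior Normal(-464/195, 8/13)
obs 6: x=-5/2 → posterior Normal(-554/231, 40/77)
obs 7: x=-3/2 → posterior Normal(-608/267, 40/89)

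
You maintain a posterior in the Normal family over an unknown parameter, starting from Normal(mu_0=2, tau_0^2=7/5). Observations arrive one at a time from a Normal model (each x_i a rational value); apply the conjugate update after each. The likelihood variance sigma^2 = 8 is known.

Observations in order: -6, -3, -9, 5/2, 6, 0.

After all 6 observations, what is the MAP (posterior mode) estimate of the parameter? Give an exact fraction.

obs 1: x=-6 → posterior Normal(38/47, 56/47)
obs 2: x=-3 → posterior Normal(17/54, 28/27)
obs 3: x=-9 → posterior Normal(-46/61, 56/61)
obs 4: x=5/2 → posterior Normal(-57/136, 14/17)
obs 5: x=6 → posterior Normal(9/50, 56/75)
obs 6: x=0 → posterior Normal(27/164, 28/41)

27/164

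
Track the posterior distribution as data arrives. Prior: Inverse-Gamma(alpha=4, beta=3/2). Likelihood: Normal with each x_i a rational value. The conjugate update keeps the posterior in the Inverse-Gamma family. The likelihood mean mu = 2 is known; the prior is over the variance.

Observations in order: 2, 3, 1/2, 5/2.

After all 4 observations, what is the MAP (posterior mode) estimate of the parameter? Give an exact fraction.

obs 1: x=2 → posterior Inverse-Gamma(9/2, 3/2)
obs 2: x=3 → posterior Inverse-Gamma(5, 2)
obs 3: x=1/2 → posterior Inverse-Gamma(11/2, 25/8)
obs 4: x=5/2 → posterior Inverse-Gamma(6, 13/4)

13/28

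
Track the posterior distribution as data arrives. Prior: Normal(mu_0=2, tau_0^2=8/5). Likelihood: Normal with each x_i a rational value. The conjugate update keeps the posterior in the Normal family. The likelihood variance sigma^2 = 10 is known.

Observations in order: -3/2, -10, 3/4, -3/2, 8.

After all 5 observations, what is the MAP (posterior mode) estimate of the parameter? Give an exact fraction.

obs 1: x=-3/2 → posterior Normal(44/29, 40/29)
obs 2: x=-10 → posterior Normal(4/33, 40/33)
obs 3: x=3/4 → posterior Normal(7/37, 40/37)
obs 4: x=-3/2 → posterior Normal(1/41, 40/41)
obs 5: x=8 → posterior Normal(11/15, 8/9)

11/15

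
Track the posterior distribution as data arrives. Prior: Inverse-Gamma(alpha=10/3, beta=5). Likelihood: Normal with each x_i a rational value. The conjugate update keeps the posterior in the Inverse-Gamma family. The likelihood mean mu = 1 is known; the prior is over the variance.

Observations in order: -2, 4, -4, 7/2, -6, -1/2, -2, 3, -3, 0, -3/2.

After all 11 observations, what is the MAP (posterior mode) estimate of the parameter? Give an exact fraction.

1761/236

obs 1: x=-2 → posterior Inverse-Gamma(23/6, 19/2)
obs 2: x=4 → posterior Inverse-Gamma(13/3, 14)
obs 3: x=-4 → posterior Inverse-Gamma(29/6, 53/2)
obs 4: x=7/2 → posterior Inverse-Gamma(16/3, 237/8)
obs 5: x=-6 → posterior Inverse-Gamma(35/6, 433/8)
obs 6: x=-1/2 → posterior Inverse-Gamma(19/3, 221/4)
obs 7: x=-2 → posterior Inverse-Gamma(41/6, 239/4)
obs 8: x=3 → posterior Inverse-Gamma(22/3, 247/4)
obs 9: x=-3 → posterior Inverse-Gamma(47/6, 279/4)
obs 10: x=0 → posterior Inverse-Gamma(25/3, 281/4)
obs 11: x=-3/2 → posterior Inverse-Gamma(53/6, 587/8)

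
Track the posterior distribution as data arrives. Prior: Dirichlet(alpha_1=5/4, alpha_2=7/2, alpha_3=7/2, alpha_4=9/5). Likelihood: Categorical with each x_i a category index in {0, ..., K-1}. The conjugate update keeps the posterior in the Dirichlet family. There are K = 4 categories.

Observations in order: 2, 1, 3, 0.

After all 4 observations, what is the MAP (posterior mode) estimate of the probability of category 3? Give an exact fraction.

12/67

obs 1: x=2 → posterior Dirichlet(5/4, 7/2, 9/2, 9/5)
obs 2: x=1 → posterior Dirichlet(5/4, 9/2, 9/2, 9/5)
obs 3: x=3 → posterior Dirichlet(5/4, 9/2, 9/2, 14/5)
obs 4: x=0 → posterior Dirichlet(9/4, 9/2, 9/2, 14/5)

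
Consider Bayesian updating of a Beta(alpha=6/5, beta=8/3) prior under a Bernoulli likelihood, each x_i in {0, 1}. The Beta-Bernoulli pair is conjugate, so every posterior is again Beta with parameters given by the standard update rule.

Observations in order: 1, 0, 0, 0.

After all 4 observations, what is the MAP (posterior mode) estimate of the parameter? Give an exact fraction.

obs 1: x=1 → posterior Beta(11/5, 8/3)
obs 2: x=0 → posterior Beta(11/5, 11/3)
obs 3: x=0 → posterior Beta(11/5, 14/3)
obs 4: x=0 → posterior Beta(11/5, 17/3)

9/44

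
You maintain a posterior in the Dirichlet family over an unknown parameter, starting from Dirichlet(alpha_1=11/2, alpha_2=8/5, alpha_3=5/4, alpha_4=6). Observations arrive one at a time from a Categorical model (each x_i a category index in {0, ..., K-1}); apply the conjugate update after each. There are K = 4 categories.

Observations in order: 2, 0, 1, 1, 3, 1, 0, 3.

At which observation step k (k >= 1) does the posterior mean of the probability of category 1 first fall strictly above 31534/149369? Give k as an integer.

k = 6

obs 1: x=2 → posterior Dirichlet(11/2, 8/5, 9/4, 6)
obs 2: x=0 → posterior Dirichlet(13/2, 8/5, 9/4, 6)
obs 3: x=1 → posterior Dirichlet(13/2, 13/5, 9/4, 6)
obs 4: x=1 → posterior Dirichlet(13/2, 18/5, 9/4, 6)
obs 5: x=3 → posterior Dirichlet(13/2, 18/5, 9/4, 7)
obs 6: x=1 → posterior Dirichlet(13/2, 23/5, 9/4, 7)
obs 7: x=0 → posterior Dirichlet(15/2, 23/5, 9/4, 7)
obs 8: x=3 → posterior Dirichlet(15/2, 23/5, 9/4, 8)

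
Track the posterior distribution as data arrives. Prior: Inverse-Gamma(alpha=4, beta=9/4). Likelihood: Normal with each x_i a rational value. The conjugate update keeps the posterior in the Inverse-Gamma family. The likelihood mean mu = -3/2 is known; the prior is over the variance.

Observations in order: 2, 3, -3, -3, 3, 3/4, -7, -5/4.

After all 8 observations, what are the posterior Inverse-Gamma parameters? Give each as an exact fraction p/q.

obs 1: x=2 → posterior Inverse-Gamma(9/2, 67/8)
obs 2: x=3 → posterior Inverse-Gamma(5, 37/2)
obs 3: x=-3 → posterior Inverse-Gamma(11/2, 157/8)
obs 4: x=-3 → posterior Inverse-Gamma(6, 83/4)
obs 5: x=3 → posterior Inverse-Gamma(13/2, 247/8)
obs 6: x=3/4 → posterior Inverse-Gamma(7, 1069/32)
obs 7: x=-7 → posterior Inverse-Gamma(15/2, 1553/32)
obs 8: x=-5/4 → posterior Inverse-Gamma(8, 777/16)

alpha=8, beta=777/16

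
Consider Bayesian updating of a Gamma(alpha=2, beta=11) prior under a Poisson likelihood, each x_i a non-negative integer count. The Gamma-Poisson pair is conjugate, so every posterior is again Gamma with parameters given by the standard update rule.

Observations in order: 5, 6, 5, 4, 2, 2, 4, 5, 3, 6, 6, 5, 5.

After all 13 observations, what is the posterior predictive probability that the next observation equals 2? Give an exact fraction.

23776919536580677919718080574279916036617051136434049903243731952106516209834829807616/94039548065783000637498922977779654225493244541767001720700136502273380756378173828125

obs 1: x=5 → posterior Gamma(7, 12)
obs 2: x=6 → posterior Gamma(13, 13)
obs 3: x=5 → posterior Gamma(18, 14)
obs 4: x=4 → posterior Gamma(22, 15)
obs 5: x=2 → posterior Gamma(24, 16)
obs 6: x=2 → posterior Gamma(26, 17)
obs 7: x=4 → posterior Gamma(30, 18)
obs 8: x=5 → posterior Gamma(35, 19)
obs 9: x=3 → posterior Gamma(38, 20)
obs 10: x=6 → posterior Gamma(44, 21)
obs 11: x=6 → posterior Gamma(50, 22)
obs 12: x=5 → posterior Gamma(55, 23)
obs 13: x=5 → posterior Gamma(60, 24)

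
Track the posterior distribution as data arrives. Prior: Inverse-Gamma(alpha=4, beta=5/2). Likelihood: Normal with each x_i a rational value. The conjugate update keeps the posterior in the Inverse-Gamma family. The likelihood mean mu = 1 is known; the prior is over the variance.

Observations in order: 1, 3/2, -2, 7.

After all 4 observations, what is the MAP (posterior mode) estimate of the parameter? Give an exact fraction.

201/56

obs 1: x=1 → posterior Inverse-Gamma(9/2, 5/2)
obs 2: x=3/2 → posterior Inverse-Gamma(5, 21/8)
obs 3: x=-2 → posterior Inverse-Gamma(11/2, 57/8)
obs 4: x=7 → posterior Inverse-Gamma(6, 201/8)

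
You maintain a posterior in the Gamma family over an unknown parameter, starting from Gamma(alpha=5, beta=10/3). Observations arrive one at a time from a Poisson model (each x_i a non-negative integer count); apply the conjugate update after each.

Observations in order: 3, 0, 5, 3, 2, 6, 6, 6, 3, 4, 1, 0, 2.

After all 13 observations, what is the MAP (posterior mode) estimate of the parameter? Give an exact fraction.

obs 1: x=3 → posterior Gamma(8, 13/3)
obs 2: x=0 → posterior Gamma(8, 16/3)
obs 3: x=5 → posterior Gamma(13, 19/3)
obs 4: x=3 → posterior Gamma(16, 22/3)
obs 5: x=2 → posterior Gamma(18, 25/3)
obs 6: x=6 → posterior Gamma(24, 28/3)
obs 7: x=6 → posterior Gamma(30, 31/3)
obs 8: x=6 → posterior Gamma(36, 34/3)
obs 9: x=3 → posterior Gamma(39, 37/3)
obs 10: x=4 → posterior Gamma(43, 40/3)
obs 11: x=1 → posterior Gamma(44, 43/3)
obs 12: x=0 → posterior Gamma(44, 46/3)
obs 13: x=2 → posterior Gamma(46, 49/3)

135/49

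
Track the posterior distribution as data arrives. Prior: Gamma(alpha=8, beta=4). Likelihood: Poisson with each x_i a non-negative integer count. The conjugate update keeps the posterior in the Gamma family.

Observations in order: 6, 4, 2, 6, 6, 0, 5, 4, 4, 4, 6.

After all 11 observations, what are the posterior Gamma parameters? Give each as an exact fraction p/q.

alpha=55, beta=15

obs 1: x=6 → posterior Gamma(14, 5)
obs 2: x=4 → posterior Gamma(18, 6)
obs 3: x=2 → posterior Gamma(20, 7)
obs 4: x=6 → posterior Gamma(26, 8)
obs 5: x=6 → posterior Gamma(32, 9)
obs 6: x=0 → posterior Gamma(32, 10)
obs 7: x=5 → posterior Gamma(37, 11)
obs 8: x=4 → posterior Gamma(41, 12)
obs 9: x=4 → posterior Gamma(45, 13)
obs 10: x=4 → posterior Gamma(49, 14)
obs 11: x=6 → posterior Gamma(55, 15)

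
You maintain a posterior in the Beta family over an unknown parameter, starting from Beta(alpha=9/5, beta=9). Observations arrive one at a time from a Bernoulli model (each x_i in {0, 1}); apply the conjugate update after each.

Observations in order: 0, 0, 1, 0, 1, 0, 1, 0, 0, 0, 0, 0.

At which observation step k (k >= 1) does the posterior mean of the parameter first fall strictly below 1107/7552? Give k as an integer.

k = 2

obs 1: x=0 → posterior Beta(9/5, 10)
obs 2: x=0 → posterior Beta(9/5, 11)
obs 3: x=1 → posterior Beta(14/5, 11)
obs 4: x=0 → posterior Beta(14/5, 12)
obs 5: x=1 → posterior Beta(19/5, 12)
obs 6: x=0 → posterior Beta(19/5, 13)
obs 7: x=1 → posterior Beta(24/5, 13)
obs 8: x=0 → posterior Beta(24/5, 14)
obs 9: x=0 → posterior Beta(24/5, 15)
obs 10: x=0 → posterior Beta(24/5, 16)
obs 11: x=0 → posterior Beta(24/5, 17)
obs 12: x=0 → posterior Beta(24/5, 18)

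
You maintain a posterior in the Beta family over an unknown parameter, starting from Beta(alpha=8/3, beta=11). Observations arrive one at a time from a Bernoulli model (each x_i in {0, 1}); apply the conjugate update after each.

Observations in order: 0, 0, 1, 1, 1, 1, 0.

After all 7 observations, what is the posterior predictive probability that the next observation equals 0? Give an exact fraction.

obs 1: x=0 → posterior Beta(8/3, 12)
obs 2: x=0 → posterior Beta(8/3, 13)
obs 3: x=1 → posterior Beta(11/3, 13)
obs 4: x=1 → posterior Beta(14/3, 13)
obs 5: x=1 → posterior Beta(17/3, 13)
obs 6: x=1 → posterior Beta(20/3, 13)
obs 7: x=0 → posterior Beta(20/3, 14)

21/31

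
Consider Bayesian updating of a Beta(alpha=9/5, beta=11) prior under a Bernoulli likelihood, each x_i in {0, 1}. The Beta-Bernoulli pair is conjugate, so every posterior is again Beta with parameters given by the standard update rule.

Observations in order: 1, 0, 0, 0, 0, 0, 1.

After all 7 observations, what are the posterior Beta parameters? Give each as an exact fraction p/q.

alpha=19/5, beta=16

obs 1: x=1 → posterior Beta(14/5, 11)
obs 2: x=0 → posterior Beta(14/5, 12)
obs 3: x=0 → posterior Beta(14/5, 13)
obs 4: x=0 → posterior Beta(14/5, 14)
obs 5: x=0 → posterior Beta(14/5, 15)
obs 6: x=0 → posterior Beta(14/5, 16)
obs 7: x=1 → posterior Beta(19/5, 16)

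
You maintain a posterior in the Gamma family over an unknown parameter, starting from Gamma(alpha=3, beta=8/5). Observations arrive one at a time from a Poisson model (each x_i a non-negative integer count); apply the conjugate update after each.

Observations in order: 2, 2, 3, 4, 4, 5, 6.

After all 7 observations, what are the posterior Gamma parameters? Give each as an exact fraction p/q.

alpha=29, beta=43/5

obs 1: x=2 → posterior Gamma(5, 13/5)
obs 2: x=2 → posterior Gamma(7, 18/5)
obs 3: x=3 → posterior Gamma(10, 23/5)
obs 4: x=4 → posterior Gamma(14, 28/5)
obs 5: x=4 → posterior Gamma(18, 33/5)
obs 6: x=5 → posterior Gamma(23, 38/5)
obs 7: x=6 → posterior Gamma(29, 43/5)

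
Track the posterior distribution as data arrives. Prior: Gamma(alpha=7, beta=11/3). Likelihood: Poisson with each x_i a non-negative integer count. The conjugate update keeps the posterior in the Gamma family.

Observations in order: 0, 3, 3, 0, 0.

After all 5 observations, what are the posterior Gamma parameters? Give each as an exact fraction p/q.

obs 1: x=0 → posterior Gamma(7, 14/3)
obs 2: x=3 → posterior Gamma(10, 17/3)
obs 3: x=3 → posterior Gamma(13, 20/3)
obs 4: x=0 → posterior Gamma(13, 23/3)
obs 5: x=0 → posterior Gamma(13, 26/3)

alpha=13, beta=26/3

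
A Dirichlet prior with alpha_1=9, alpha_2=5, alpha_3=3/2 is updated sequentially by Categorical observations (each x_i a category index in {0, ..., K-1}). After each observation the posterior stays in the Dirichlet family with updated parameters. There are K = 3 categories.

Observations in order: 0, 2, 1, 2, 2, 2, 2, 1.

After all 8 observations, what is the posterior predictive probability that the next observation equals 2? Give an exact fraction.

13/47

obs 1: x=0 → posterior Dirichlet(10, 5, 3/2)
obs 2: x=2 → posterior Dirichlet(10, 5, 5/2)
obs 3: x=1 → posterior Dirichlet(10, 6, 5/2)
obs 4: x=2 → posterior Dirichlet(10, 6, 7/2)
obs 5: x=2 → posterior Dirichlet(10, 6, 9/2)
obs 6: x=2 → posterior Dirichlet(10, 6, 11/2)
obs 7: x=2 → posterior Dirichlet(10, 6, 13/2)
obs 8: x=1 → posterior Dirichlet(10, 7, 13/2)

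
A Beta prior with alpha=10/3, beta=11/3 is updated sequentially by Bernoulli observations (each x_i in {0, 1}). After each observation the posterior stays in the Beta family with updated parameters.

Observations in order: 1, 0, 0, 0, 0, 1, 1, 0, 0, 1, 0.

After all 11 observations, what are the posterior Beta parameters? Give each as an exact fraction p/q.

alpha=22/3, beta=32/3

obs 1: x=1 → posterior Beta(13/3, 11/3)
obs 2: x=0 → posterior Beta(13/3, 14/3)
obs 3: x=0 → posterior Beta(13/3, 17/3)
obs 4: x=0 → posterior Beta(13/3, 20/3)
obs 5: x=0 → posterior Beta(13/3, 23/3)
obs 6: x=1 → posterior Beta(16/3, 23/3)
obs 7: x=1 → posterior Beta(19/3, 23/3)
obs 8: x=0 → posterior Beta(19/3, 26/3)
obs 9: x=0 → posterior Beta(19/3, 29/3)
obs 10: x=1 → posterior Beta(22/3, 29/3)
obs 11: x=0 → posterior Beta(22/3, 32/3)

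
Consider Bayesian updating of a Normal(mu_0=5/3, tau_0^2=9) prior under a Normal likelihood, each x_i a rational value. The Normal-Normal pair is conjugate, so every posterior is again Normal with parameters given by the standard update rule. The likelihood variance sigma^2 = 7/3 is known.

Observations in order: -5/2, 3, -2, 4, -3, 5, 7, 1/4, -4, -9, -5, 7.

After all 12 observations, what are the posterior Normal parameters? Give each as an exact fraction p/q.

obs 1: x=-5/2 → posterior Normal(-335/204, 63/34)
obs 2: x=3 → posterior Normal(151/366, 63/61)
obs 3: x=-2 → posterior Normal(-173/528, 63/88)
obs 4: x=4 → posterior Normal(95/138, 63/115)
obs 5: x=-3 → posterior Normal(-11/852, 63/142)
obs 6: x=5 → posterior Normal(799/1014, 63/169)
obs 7: x=7 → posterior Normal(1933/1176, 9/28)
obs 8: x=1/4 → posterior Normal(3947/2676, 63/223)
obs 9: x=-4 → posterior Normal(2651/3000, 63/250)
obs 10: x=-9 → posterior Normal(-265/3324, 63/277)
obs 11: x=-5 → posterior Normal(-1885/3648, 63/304)
obs 12: x=7 → posterior Normal(383/3972, 63/331)

mu_0=383/3972, tau_0^2=63/331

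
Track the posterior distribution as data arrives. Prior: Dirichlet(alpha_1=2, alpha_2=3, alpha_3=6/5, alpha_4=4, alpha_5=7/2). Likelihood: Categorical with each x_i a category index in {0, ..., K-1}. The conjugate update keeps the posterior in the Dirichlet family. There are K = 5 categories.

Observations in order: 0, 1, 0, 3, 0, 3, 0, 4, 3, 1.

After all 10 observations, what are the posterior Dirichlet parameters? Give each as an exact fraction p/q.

alpha_1=6, alpha_2=5, alpha_3=6/5, alpha_4=7, alpha_5=9/2

obs 1: x=0 → posterior Dirichlet(3, 3, 6/5, 4, 7/2)
obs 2: x=1 → posterior Dirichlet(3, 4, 6/5, 4, 7/2)
obs 3: x=0 → posterior Dirichlet(4, 4, 6/5, 4, 7/2)
obs 4: x=3 → posterior Dirichlet(4, 4, 6/5, 5, 7/2)
obs 5: x=0 → posterior Dirichlet(5, 4, 6/5, 5, 7/2)
obs 6: x=3 → posterior Dirichlet(5, 4, 6/5, 6, 7/2)
obs 7: x=0 → posterior Dirichlet(6, 4, 6/5, 6, 7/2)
obs 8: x=4 → posterior Dirichlet(6, 4, 6/5, 6, 9/2)
obs 9: x=3 → posterior Dirichlet(6, 4, 6/5, 7, 9/2)
obs 10: x=1 → posterior Dirichlet(6, 5, 6/5, 7, 9/2)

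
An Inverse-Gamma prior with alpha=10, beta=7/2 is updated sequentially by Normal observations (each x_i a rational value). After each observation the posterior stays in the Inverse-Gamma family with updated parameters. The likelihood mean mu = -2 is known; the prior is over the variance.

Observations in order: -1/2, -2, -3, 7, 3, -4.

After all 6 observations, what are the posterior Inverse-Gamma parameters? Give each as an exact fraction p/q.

alpha=13, beta=481/8

obs 1: x=-1/2 → posterior Inverse-Gamma(21/2, 37/8)
obs 2: x=-2 → posterior Inverse-Gamma(11, 37/8)
obs 3: x=-3 → posterior Inverse-Gamma(23/2, 41/8)
obs 4: x=7 → posterior Inverse-Gamma(12, 365/8)
obs 5: x=3 → posterior Inverse-Gamma(25/2, 465/8)
obs 6: x=-4 → posterior Inverse-Gamma(13, 481/8)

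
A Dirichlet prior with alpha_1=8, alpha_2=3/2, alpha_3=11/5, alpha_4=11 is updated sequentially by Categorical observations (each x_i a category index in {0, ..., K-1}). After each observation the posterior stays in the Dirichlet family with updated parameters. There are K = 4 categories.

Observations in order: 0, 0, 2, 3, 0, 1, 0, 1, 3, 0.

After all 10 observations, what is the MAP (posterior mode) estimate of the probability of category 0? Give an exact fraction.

obs 1: x=0 → posterior Dirichlet(9, 3/2, 11/5, 11)
obs 2: x=0 → posterior Dirichlet(10, 3/2, 11/5, 11)
obs 3: x=2 → posterior Dirichlet(10, 3/2, 16/5, 11)
obs 4: x=3 → posterior Dirichlet(10, 3/2, 16/5, 12)
obs 5: x=0 → posterior Dirichlet(11, 3/2, 16/5, 12)
obs 6: x=1 → posterior Dirichlet(11, 5/2, 16/5, 12)
obs 7: x=0 → posterior Dirichlet(12, 5/2, 16/5, 12)
obs 8: x=1 → posterior Dirichlet(12, 7/2, 16/5, 12)
obs 9: x=3 → posterior Dirichlet(12, 7/2, 16/5, 13)
obs 10: x=0 → posterior Dirichlet(13, 7/2, 16/5, 13)

120/287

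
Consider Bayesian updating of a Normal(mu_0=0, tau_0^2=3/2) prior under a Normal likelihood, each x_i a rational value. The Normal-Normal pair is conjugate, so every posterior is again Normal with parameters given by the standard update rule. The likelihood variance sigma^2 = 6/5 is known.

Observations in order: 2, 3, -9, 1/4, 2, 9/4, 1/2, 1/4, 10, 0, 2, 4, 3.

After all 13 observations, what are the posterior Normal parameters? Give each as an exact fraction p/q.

obs 1: x=2 → posterior Normal(10/9, 2/3)
obs 2: x=3 → posterior Normal(25/14, 3/7)
obs 3: x=-9 → posterior Normal(-20/19, 6/19)
obs 4: x=1/4 → posterior Normal(-25/32, 1/4)
obs 5: x=2 → posterior Normal(-35/116, 6/29)
obs 6: x=9/4 → posterior Normal(5/68, 3/17)
obs 7: x=1/2 → posterior Normal(5/39, 2/13)
obs 8: x=1/4 → posterior Normal(25/176, 3/22)
obs 9: x=10 → posterior Normal(225/196, 6/49)
obs 10: x=0 → posterior Normal(25/24, 1/9)
obs 11: x=2 → posterior Normal(265/236, 6/59)
obs 12: x=4 → posterior Normal(345/256, 3/32)
obs 13: x=3 → posterior Normal(135/92, 2/23)

mu_0=135/92, tau_0^2=2/23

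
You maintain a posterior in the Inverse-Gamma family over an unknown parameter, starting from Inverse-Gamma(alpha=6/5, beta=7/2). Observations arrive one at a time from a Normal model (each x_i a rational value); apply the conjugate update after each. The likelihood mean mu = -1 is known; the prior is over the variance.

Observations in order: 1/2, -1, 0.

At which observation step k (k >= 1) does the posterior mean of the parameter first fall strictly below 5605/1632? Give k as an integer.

k = 3

obs 1: x=1/2 → posterior Inverse-Gamma(17/10, 37/8)
obs 2: x=-1 → posterior Inverse-Gamma(11/5, 37/8)
obs 3: x=0 → posterior Inverse-Gamma(27/10, 41/8)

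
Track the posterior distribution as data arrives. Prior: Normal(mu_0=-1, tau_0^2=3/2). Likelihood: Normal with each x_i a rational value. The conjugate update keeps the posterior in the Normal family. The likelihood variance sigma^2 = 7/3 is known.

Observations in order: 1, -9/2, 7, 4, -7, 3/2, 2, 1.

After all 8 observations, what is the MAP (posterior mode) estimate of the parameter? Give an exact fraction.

obs 1: x=1 → posterior Normal(-5/23, 21/23)
obs 2: x=-9/2 → posterior Normal(-91/64, 21/32)
obs 3: x=7 → posterior Normal(35/82, 21/41)
obs 4: x=4 → posterior Normal(107/100, 21/50)
obs 5: x=-7 → posterior Normal(-19/118, 21/59)
obs 6: x=3/2 → posterior Normal(1/17, 21/68)
obs 7: x=2 → posterior Normal(2/7, 3/11)
obs 8: x=1 → posterior Normal(31/86, 21/86)

31/86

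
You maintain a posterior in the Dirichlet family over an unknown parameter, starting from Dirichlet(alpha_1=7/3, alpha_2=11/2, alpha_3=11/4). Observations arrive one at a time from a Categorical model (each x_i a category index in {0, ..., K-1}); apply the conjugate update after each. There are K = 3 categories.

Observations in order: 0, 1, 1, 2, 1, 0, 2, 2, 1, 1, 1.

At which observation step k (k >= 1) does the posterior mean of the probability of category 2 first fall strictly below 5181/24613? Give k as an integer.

obs 1: x=0 → posterior Dirichlet(10/3, 11/2, 11/4)
obs 2: x=1 → posterior Dirichlet(10/3, 13/2, 11/4)
obs 3: x=1 → posterior Dirichlet(10/3, 15/2, 11/4)
obs 4: x=2 → posterior Dirichlet(10/3, 15/2, 15/4)
obs 5: x=1 → posterior Dirichlet(10/3, 17/2, 15/4)
obs 6: x=0 → posterior Dirichlet(13/3, 17/2, 15/4)
obs 7: x=2 → posterior Dirichlet(13/3, 17/2, 19/4)
obs 8: x=2 → posterior Dirichlet(13/3, 17/2, 23/4)
obs 9: x=1 → posterior Dirichlet(13/3, 19/2, 23/4)
obs 10: x=1 → posterior Dirichlet(13/3, 21/2, 23/4)
obs 11: x=1 → posterior Dirichlet(13/3, 23/2, 23/4)

k = 3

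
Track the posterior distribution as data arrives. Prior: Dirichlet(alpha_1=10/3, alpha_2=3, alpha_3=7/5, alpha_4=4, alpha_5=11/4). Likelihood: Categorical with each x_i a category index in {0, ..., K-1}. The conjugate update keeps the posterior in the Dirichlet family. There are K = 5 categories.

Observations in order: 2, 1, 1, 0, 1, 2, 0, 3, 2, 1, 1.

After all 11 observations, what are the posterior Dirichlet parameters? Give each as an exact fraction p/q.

alpha_1=16/3, alpha_2=8, alpha_3=22/5, alpha_4=5, alpha_5=11/4

obs 1: x=2 → posterior Dirichlet(10/3, 3, 12/5, 4, 11/4)
obs 2: x=1 → posterior Dirichlet(10/3, 4, 12/5, 4, 11/4)
obs 3: x=1 → posterior Dirichlet(10/3, 5, 12/5, 4, 11/4)
obs 4: x=0 → posterior Dirichlet(13/3, 5, 12/5, 4, 11/4)
obs 5: x=1 → posterior Dirichlet(13/3, 6, 12/5, 4, 11/4)
obs 6: x=2 → posterior Dirichlet(13/3, 6, 17/5, 4, 11/4)
obs 7: x=0 → posterior Dirichlet(16/3, 6, 17/5, 4, 11/4)
obs 8: x=3 → posterior Dirichlet(16/3, 6, 17/5, 5, 11/4)
obs 9: x=2 → posterior Dirichlet(16/3, 6, 22/5, 5, 11/4)
obs 10: x=1 → posterior Dirichlet(16/3, 7, 22/5, 5, 11/4)
obs 11: x=1 → posterior Dirichlet(16/3, 8, 22/5, 5, 11/4)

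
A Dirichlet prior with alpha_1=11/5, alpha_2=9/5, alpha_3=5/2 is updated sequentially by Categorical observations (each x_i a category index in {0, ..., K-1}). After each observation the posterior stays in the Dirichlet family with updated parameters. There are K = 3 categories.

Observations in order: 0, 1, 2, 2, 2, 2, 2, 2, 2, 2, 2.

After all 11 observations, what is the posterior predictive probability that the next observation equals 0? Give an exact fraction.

32/175

obs 1: x=0 → posterior Dirichlet(16/5, 9/5, 5/2)
obs 2: x=1 → posterior Dirichlet(16/5, 14/5, 5/2)
obs 3: x=2 → posterior Dirichlet(16/5, 14/5, 7/2)
obs 4: x=2 → posterior Dirichlet(16/5, 14/5, 9/2)
obs 5: x=2 → posterior Dirichlet(16/5, 14/5, 11/2)
obs 6: x=2 → posterior Dirichlet(16/5, 14/5, 13/2)
obs 7: x=2 → posterior Dirichlet(16/5, 14/5, 15/2)
obs 8: x=2 → posterior Dirichlet(16/5, 14/5, 17/2)
obs 9: x=2 → posterior Dirichlet(16/5, 14/5, 19/2)
obs 10: x=2 → posterior Dirichlet(16/5, 14/5, 21/2)
obs 11: x=2 → posterior Dirichlet(16/5, 14/5, 23/2)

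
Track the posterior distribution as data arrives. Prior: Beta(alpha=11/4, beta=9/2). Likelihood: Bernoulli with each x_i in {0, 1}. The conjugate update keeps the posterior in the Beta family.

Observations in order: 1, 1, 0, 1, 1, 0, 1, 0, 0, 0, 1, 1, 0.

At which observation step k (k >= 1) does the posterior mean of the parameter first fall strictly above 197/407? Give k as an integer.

obs 1: x=1 → posterior Beta(15/4, 9/2)
obs 2: x=1 → posterior Beta(19/4, 9/2)
obs 3: x=0 → posterior Beta(19/4, 11/2)
obs 4: x=1 → posterior Beta(23/4, 11/2)
obs 5: x=1 → posterior Beta(27/4, 11/2)
obs 6: x=0 → posterior Beta(27/4, 13/2)
obs 7: x=1 → posterior Beta(31/4, 13/2)
obs 8: x=0 → posterior Beta(31/4, 15/2)
obs 9: x=0 → posterior Beta(31/4, 17/2)
obs 10: x=0 → posterior Beta(31/4, 19/2)
obs 11: x=1 → posterior Beta(35/4, 19/2)
obs 12: x=1 → posterior Beta(39/4, 19/2)
obs 13: x=0 → posterior Beta(39/4, 21/2)

k = 2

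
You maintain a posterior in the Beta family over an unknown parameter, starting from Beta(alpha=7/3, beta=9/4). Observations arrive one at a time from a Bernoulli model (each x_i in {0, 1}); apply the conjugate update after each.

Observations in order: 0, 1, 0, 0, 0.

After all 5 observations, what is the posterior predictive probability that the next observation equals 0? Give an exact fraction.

15/23

obs 1: x=0 → posterior Beta(7/3, 13/4)
obs 2: x=1 → posterior Beta(10/3, 13/4)
obs 3: x=0 → posterior Beta(10/3, 17/4)
obs 4: x=0 → posterior Beta(10/3, 21/4)
obs 5: x=0 → posterior Beta(10/3, 25/4)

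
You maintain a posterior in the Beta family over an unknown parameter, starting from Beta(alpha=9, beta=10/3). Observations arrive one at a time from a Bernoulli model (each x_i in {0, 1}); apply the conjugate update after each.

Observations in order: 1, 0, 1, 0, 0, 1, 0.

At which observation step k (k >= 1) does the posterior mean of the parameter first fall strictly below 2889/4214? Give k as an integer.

k = 4

obs 1: x=1 → posterior Beta(10, 10/3)
obs 2: x=0 → posterior Beta(10, 13/3)
obs 3: x=1 → posterior Beta(11, 13/3)
obs 4: x=0 → posterior Beta(11, 16/3)
obs 5: x=0 → posterior Beta(11, 19/3)
obs 6: x=1 → posterior Beta(12, 19/3)
obs 7: x=0 → posterior Beta(12, 22/3)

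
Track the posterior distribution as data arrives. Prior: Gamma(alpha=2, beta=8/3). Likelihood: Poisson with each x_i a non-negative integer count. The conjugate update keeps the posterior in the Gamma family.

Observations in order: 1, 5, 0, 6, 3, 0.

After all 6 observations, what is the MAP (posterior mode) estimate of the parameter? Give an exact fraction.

obs 1: x=1 → posterior Gamma(3, 11/3)
obs 2: x=5 → posterior Gamma(8, 14/3)
obs 3: x=0 → posterior Gamma(8, 17/3)
obs 4: x=6 → posterior Gamma(14, 20/3)
obs 5: x=3 → posterior Gamma(17, 23/3)
obs 6: x=0 → posterior Gamma(17, 26/3)

24/13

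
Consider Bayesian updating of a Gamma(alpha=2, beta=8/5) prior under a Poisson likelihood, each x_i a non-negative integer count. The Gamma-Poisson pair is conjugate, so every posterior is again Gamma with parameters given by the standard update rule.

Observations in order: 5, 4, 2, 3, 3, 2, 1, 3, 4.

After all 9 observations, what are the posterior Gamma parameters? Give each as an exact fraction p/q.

obs 1: x=5 → posterior Gamma(7, 13/5)
obs 2: x=4 → posterior Gamma(11, 18/5)
obs 3: x=2 → posterior Gamma(13, 23/5)
obs 4: x=3 → posterior Gamma(16, 28/5)
obs 5: x=3 → posterior Gamma(19, 33/5)
obs 6: x=2 → posterior Gamma(21, 38/5)
obs 7: x=1 → posterior Gamma(22, 43/5)
obs 8: x=3 → posterior Gamma(25, 48/5)
obs 9: x=4 → posterior Gamma(29, 53/5)

alpha=29, beta=53/5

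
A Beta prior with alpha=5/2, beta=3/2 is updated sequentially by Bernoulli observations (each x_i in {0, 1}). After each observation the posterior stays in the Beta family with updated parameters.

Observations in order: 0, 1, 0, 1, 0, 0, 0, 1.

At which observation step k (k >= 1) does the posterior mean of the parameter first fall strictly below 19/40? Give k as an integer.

obs 1: x=0 → posterior Beta(5/2, 5/2)
obs 2: x=1 → posterior Beta(7/2, 5/2)
obs 3: x=0 → posterior Beta(7/2, 7/2)
obs 4: x=1 → posterior Beta(9/2, 7/2)
obs 5: x=0 → posterior Beta(9/2, 9/2)
obs 6: x=0 → posterior Beta(9/2, 11/2)
obs 7: x=0 → posterior Beta(9/2, 13/2)
obs 8: x=1 → posterior Beta(11/2, 13/2)

k = 6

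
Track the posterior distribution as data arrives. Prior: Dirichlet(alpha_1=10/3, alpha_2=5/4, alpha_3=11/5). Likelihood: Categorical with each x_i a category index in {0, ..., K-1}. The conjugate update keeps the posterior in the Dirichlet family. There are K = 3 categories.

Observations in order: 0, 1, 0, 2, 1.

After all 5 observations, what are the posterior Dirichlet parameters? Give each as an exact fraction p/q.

obs 1: x=0 → posterior Dirichlet(13/3, 5/4, 11/5)
obs 2: x=1 → posterior Dirichlet(13/3, 9/4, 11/5)
obs 3: x=0 → posterior Dirichlet(16/3, 9/4, 11/5)
obs 4: x=2 → posterior Dirichlet(16/3, 9/4, 16/5)
obs 5: x=1 → posterior Dirichlet(16/3, 13/4, 16/5)

alpha_1=16/3, alpha_2=13/4, alpha_3=16/5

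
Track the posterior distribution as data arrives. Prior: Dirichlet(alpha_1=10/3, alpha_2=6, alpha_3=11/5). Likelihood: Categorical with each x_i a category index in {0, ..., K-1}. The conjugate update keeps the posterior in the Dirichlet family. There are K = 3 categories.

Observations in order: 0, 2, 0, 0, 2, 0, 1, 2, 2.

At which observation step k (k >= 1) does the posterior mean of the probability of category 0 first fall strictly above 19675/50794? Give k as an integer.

obs 1: x=0 → posterior Dirichlet(13/3, 6, 11/5)
obs 2: x=2 → posterior Dirichlet(13/3, 6, 16/5)
obs 3: x=0 → posterior Dirichlet(16/3, 6, 16/5)
obs 4: x=0 → posterior Dirichlet(19/3, 6, 16/5)
obs 5: x=2 → posterior Dirichlet(19/3, 6, 21/5)
obs 6: x=0 → posterior Dirichlet(22/3, 6, 21/5)
obs 7: x=1 → posterior Dirichlet(22/3, 7, 21/5)
obs 8: x=2 → posterior Dirichlet(22/3, 7, 26/5)
obs 9: x=2 → posterior Dirichlet(22/3, 7, 31/5)

k = 4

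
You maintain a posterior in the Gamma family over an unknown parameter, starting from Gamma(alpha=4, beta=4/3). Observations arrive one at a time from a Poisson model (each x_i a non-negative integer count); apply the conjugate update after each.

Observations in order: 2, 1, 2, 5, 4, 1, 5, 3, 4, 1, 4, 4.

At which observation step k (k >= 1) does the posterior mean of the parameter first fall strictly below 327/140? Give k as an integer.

k = 2

obs 1: x=2 → posterior Gamma(6, 7/3)
obs 2: x=1 → posterior Gamma(7, 10/3)
obs 3: x=2 → posterior Gamma(9, 13/3)
obs 4: x=5 → posterior Gamma(14, 16/3)
obs 5: x=4 → posterior Gamma(18, 19/3)
obs 6: x=1 → posterior Gamma(19, 22/3)
obs 7: x=5 → posterior Gamma(24, 25/3)
obs 8: x=3 → posterior Gamma(27, 28/3)
obs 9: x=4 → posterior Gamma(31, 31/3)
obs 10: x=1 → posterior Gamma(32, 34/3)
obs 11: x=4 → posterior Gamma(36, 37/3)
obs 12: x=4 → posterior Gamma(40, 40/3)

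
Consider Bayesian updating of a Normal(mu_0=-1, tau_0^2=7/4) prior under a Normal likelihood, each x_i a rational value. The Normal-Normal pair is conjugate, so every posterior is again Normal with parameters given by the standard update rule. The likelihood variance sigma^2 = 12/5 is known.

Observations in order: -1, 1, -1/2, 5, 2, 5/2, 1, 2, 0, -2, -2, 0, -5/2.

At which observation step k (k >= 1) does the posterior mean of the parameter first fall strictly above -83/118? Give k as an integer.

obs 1: x=-1 → posterior Normal(-1, 84/83)
obs 2: x=1 → posterior Normal(-24/59, 42/59)
obs 3: x=-1/2 → posterior Normal(-131/306, 28/51)
obs 4: x=5 → posterior Normal(219/376, 21/47)
obs 5: x=2 → posterior Normal(359/446, 84/223)
obs 6: x=5/2 → posterior Normal(89/86, 14/43)
obs 7: x=1 → posterior Normal(302/293, 84/293)
obs 8: x=2 → posterior Normal(93/82, 21/82)
obs 9: x=0 → posterior Normal(124/121, 28/121)
obs 10: x=-2 → posterior Normal(151/199, 42/199)
obs 11: x=-2 → posterior Normal(232/433, 84/433)
obs 12: x=0 → posterior Normal(58/117, 7/39)
obs 13: x=-5/2 → posterior Normal(289/1006, 84/503)

k = 2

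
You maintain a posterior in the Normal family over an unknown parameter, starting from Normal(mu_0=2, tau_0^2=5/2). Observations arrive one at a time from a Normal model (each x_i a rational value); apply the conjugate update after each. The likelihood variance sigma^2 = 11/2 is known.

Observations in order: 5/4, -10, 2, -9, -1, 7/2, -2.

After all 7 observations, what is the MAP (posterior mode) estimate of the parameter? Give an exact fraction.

obs 1: x=5/4 → posterior Normal(113/64, 55/32)
obs 2: x=-10 → posterior Normal(-29/28, 55/42)
obs 3: x=2 → posterior Normal(-47/104, 55/52)
obs 4: x=-9 → posterior Normal(-227/124, 55/62)
obs 5: x=-1 → posterior Normal(-247/144, 55/72)
obs 6: x=7/2 → posterior Normal(-177/164, 55/82)
obs 7: x=-2 → posterior Normal(-217/184, 55/92)

-217/184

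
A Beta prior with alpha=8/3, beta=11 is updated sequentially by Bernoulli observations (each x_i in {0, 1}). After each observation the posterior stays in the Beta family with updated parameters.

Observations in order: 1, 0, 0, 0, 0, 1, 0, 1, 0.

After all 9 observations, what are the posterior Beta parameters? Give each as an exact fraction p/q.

alpha=17/3, beta=17

obs 1: x=1 → posterior Beta(11/3, 11)
obs 2: x=0 → posterior Beta(11/3, 12)
obs 3: x=0 → posterior Beta(11/3, 13)
obs 4: x=0 → posterior Beta(11/3, 14)
obs 5: x=0 → posterior Beta(11/3, 15)
obs 6: x=1 → posterior Beta(14/3, 15)
obs 7: x=0 → posterior Beta(14/3, 16)
obs 8: x=1 → posterior Beta(17/3, 16)
obs 9: x=0 → posterior Beta(17/3, 17)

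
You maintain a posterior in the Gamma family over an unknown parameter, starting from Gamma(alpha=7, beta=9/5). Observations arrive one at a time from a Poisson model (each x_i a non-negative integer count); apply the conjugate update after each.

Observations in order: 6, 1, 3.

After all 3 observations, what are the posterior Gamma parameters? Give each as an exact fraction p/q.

alpha=17, beta=24/5

obs 1: x=6 → posterior Gamma(13, 14/5)
obs 2: x=1 → posterior Gamma(14, 19/5)
obs 3: x=3 → posterior Gamma(17, 24/5)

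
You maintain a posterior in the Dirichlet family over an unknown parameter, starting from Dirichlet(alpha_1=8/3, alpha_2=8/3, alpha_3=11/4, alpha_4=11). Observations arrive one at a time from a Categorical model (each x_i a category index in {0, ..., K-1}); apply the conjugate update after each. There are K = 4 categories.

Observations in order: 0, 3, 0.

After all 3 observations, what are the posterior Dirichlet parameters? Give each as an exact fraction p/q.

alpha_1=14/3, alpha_2=8/3, alpha_3=11/4, alpha_4=12

obs 1: x=0 → posterior Dirichlet(11/3, 8/3, 11/4, 11)
obs 2: x=3 → posterior Dirichlet(11/3, 8/3, 11/4, 12)
obs 3: x=0 → posterior Dirichlet(14/3, 8/3, 11/4, 12)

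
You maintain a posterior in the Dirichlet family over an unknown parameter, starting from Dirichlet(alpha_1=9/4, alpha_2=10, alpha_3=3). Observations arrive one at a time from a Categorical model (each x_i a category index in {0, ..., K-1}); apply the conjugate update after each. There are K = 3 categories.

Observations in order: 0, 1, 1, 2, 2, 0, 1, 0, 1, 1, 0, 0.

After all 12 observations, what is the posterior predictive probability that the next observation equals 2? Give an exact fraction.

obs 1: x=0 → posterior Dirichlet(13/4, 10, 3)
obs 2: x=1 → posterior Dirichlet(13/4, 11, 3)
obs 3: x=1 → posterior Dirichlet(13/4, 12, 3)
obs 4: x=2 → posterior Dirichlet(13/4, 12, 4)
obs 5: x=2 → posterior Dirichlet(13/4, 12, 5)
obs 6: x=0 → posterior Dirichlet(17/4, 12, 5)
obs 7: x=1 → posterior Dirichlet(17/4, 13, 5)
obs 8: x=0 → posterior Dirichlet(21/4, 13, 5)
obs 9: x=1 → posterior Dirichlet(21/4, 14, 5)
obs 10: x=1 → posterior Dirichlet(21/4, 15, 5)
obs 11: x=0 → posterior Dirichlet(25/4, 15, 5)
obs 12: x=0 → posterior Dirichlet(29/4, 15, 5)

20/109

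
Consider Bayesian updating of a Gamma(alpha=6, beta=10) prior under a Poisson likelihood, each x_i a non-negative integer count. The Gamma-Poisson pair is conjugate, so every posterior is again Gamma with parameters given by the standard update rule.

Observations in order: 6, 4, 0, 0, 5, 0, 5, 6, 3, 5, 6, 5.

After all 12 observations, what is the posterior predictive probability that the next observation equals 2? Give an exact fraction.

obs 1: x=6 → posterior Gamma(12, 11)
obs 2: x=4 → posterior Gamma(16, 12)
obs 3: x=0 → posterior Gamma(16, 13)
obs 4: x=0 → posterior Gamma(16, 14)
obs 5: x=5 → posterior Gamma(21, 15)
obs 6: x=0 → posterior Gamma(21, 16)
obs 7: x=5 → posterior Gamma(26, 17)
obs 8: x=6 → posterior Gamma(32, 18)
obs 9: x=3 → posterior Gamma(35, 19)
obs 10: x=5 → posterior Gamma(40, 20)
obs 11: x=6 → posterior Gamma(46, 21)
obs 12: x=5 → posterior Gamma(51, 22)

385567345957661407265452502308982883776792613310860315826600105715171328/1484483274903662123910649371787557388904646690575971276894120737141310583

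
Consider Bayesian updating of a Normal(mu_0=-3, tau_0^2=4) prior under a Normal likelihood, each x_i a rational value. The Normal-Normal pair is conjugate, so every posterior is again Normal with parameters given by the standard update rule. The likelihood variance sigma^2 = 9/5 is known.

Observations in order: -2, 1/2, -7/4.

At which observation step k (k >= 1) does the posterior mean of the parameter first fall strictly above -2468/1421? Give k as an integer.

obs 1: x=-2 → posterior Normal(-67/29, 36/29)
obs 2: x=1/2 → posterior Normal(-57/49, 36/49)
obs 3: x=-7/4 → posterior Normal(-4/3, 12/23)

k = 2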